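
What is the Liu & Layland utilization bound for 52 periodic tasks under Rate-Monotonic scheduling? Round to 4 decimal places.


Compute 2^(1/52) = 1.0134189907
Subtract 1: 1.0134189907 - 1 = 0.0134189907
Multiply by n: 52 * 0.0134189907 = 0.6977875164
Round to 4 dp: 0.6978

0.6978


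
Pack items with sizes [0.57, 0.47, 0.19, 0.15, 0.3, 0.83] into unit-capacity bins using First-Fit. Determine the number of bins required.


Place items sequentially using First-Fit:
  Item 0.57 -> new Bin 1
  Item 0.47 -> new Bin 2
  Item 0.19 -> Bin 1 (now 0.76)
  Item 0.15 -> Bin 1 (now 0.91)
  Item 0.3 -> Bin 2 (now 0.77)
  Item 0.83 -> new Bin 3
Total bins used = 3

3


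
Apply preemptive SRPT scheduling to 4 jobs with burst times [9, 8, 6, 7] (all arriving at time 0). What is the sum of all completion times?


Since all jobs arrive at t=0, SRPT equals SPT ordering.
SPT order: [6, 7, 8, 9]
Completion times:
  Job 1: p=6, C=6
  Job 2: p=7, C=13
  Job 3: p=8, C=21
  Job 4: p=9, C=30
Total completion time = 6 + 13 + 21 + 30 = 70

70


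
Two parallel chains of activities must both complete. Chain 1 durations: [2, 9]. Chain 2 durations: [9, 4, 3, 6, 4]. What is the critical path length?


Path A total = 2 + 9 = 11
Path B total = 9 + 4 + 3 + 6 + 4 = 26
Critical path = longest path = max(11, 26) = 26

26


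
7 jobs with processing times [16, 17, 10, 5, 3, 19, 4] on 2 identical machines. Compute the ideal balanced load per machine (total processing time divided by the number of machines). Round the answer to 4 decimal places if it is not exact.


Total processing time = 16 + 17 + 10 + 5 + 3 + 19 + 4 = 74
Number of machines = 2
Ideal balanced load = 74 / 2 = 37.0

37.0


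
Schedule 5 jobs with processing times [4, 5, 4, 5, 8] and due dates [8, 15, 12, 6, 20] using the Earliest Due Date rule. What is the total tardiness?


Sort by due date (EDD order): [(5, 6), (4, 8), (4, 12), (5, 15), (8, 20)]
Compute completion times and tardiness:
  Job 1: p=5, d=6, C=5, tardiness=max(0,5-6)=0
  Job 2: p=4, d=8, C=9, tardiness=max(0,9-8)=1
  Job 3: p=4, d=12, C=13, tardiness=max(0,13-12)=1
  Job 4: p=5, d=15, C=18, tardiness=max(0,18-15)=3
  Job 5: p=8, d=20, C=26, tardiness=max(0,26-20)=6
Total tardiness = 11

11


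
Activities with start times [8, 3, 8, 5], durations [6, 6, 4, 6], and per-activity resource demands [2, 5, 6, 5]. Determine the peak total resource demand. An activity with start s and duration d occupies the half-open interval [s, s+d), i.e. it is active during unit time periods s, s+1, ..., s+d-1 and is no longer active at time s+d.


Each activity i is active on [start_i, start_i + duration_i).
Compute total resource usage per time slot:
  t=0: active resources = [], total = 0
  t=1: active resources = [], total = 0
  t=2: active resources = [], total = 0
  t=3: active resources = [5], total = 5
  t=4: active resources = [5], total = 5
  t=5: active resources = [5, 5], total = 10
  t=6: active resources = [5, 5], total = 10
  t=7: active resources = [5, 5], total = 10
  t=8: active resources = [2, 5, 6, 5], total = 18
  t=9: active resources = [2, 6, 5], total = 13
  t=10: active resources = [2, 6, 5], total = 13
  t=11: active resources = [2, 6], total = 8
  t=12: active resources = [2], total = 2
  t=13: active resources = [2], total = 2
Peak resource demand = 18

18


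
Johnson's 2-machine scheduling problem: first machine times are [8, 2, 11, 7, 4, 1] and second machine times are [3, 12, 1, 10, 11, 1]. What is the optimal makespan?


Apply Johnson's rule:
  Group 1 (a <= b): [(6, 1, 1), (2, 2, 12), (5, 4, 11), (4, 7, 10)]
  Group 2 (a > b): [(1, 8, 3), (3, 11, 1)]
Optimal job order: [6, 2, 5, 4, 1, 3]
Schedule:
  Job 6: M1 done at 1, M2 done at 2
  Job 2: M1 done at 3, M2 done at 15
  Job 5: M1 done at 7, M2 done at 26
  Job 4: M1 done at 14, M2 done at 36
  Job 1: M1 done at 22, M2 done at 39
  Job 3: M1 done at 33, M2 done at 40
Makespan = 40

40


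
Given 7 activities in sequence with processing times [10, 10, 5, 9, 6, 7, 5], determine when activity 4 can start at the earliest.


Activity 4 starts after activities 1 through 3 complete.
Predecessor durations: [10, 10, 5]
ES = 10 + 10 + 5 = 25

25


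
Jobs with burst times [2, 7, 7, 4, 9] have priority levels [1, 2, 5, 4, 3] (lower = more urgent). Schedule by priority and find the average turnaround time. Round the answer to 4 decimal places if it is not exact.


Sort by priority (ascending = highest first):
Order: [(1, 2), (2, 7), (3, 9), (4, 4), (5, 7)]
Completion times:
  Priority 1, burst=2, C=2
  Priority 2, burst=7, C=9
  Priority 3, burst=9, C=18
  Priority 4, burst=4, C=22
  Priority 5, burst=7, C=29
Average turnaround = 80/5 = 16.0

16.0


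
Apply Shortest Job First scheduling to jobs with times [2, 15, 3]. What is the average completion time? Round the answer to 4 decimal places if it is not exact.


SJF order (ascending): [2, 3, 15]
Completion times:
  Job 1: burst=2, C=2
  Job 2: burst=3, C=5
  Job 3: burst=15, C=20
Average completion = 27/3 = 9.0

9.0


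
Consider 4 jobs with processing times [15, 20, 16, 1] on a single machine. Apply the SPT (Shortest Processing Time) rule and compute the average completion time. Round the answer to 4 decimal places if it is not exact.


Sort jobs by processing time (SPT order): [1, 15, 16, 20]
Compute completion times sequentially:
  Job 1: processing = 1, completes at 1
  Job 2: processing = 15, completes at 16
  Job 3: processing = 16, completes at 32
  Job 4: processing = 20, completes at 52
Sum of completion times = 101
Average completion time = 101/4 = 25.25

25.25


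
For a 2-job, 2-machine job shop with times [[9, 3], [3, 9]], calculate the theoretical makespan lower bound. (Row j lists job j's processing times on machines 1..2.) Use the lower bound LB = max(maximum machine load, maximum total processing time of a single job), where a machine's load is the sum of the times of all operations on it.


Machine loads:
  Machine 1: 9 + 3 = 12
  Machine 2: 3 + 9 = 12
Max machine load = 12
Job totals:
  Job 1: 12
  Job 2: 12
Max job total = 12
Lower bound = max(12, 12) = 12

12


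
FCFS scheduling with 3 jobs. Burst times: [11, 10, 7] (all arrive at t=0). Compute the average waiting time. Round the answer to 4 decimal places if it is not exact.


FCFS order (as given): [11, 10, 7]
Waiting times:
  Job 1: wait = 0
  Job 2: wait = 11
  Job 3: wait = 21
Sum of waiting times = 32
Average waiting time = 32/3 = 10.6667

10.6667


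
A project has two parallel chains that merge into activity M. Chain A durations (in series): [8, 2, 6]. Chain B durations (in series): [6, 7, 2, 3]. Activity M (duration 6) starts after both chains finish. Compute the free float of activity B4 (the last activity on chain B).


ES(B4) = sum of predecessors on chain B = 15
EF(B4) = ES + duration = 15 + 3 = 18
Successor of B4 is M. ES(M) = max(sum(A), sum(B)) = max(16, 18) = 18
Free float = ES(successor) - EF(current) = 18 - 18 = 0

0


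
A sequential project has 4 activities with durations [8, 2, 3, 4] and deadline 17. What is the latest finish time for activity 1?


LF(activity 1) = deadline - sum of successor durations
Successors: activities 2 through 4 with durations [2, 3, 4]
Sum of successor durations = 9
LF = 17 - 9 = 8

8


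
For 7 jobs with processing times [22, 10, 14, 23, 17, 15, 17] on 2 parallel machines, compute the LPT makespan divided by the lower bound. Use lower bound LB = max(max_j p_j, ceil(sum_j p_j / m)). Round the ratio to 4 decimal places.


LPT order: [23, 22, 17, 17, 15, 14, 10]
Machine loads after assignment: [64, 54]
LPT makespan = 64
Lower bound = max(max_job, ceil(total/2)) = max(23, 59) = 59
Ratio = 64 / 59 = 1.0847

1.0847


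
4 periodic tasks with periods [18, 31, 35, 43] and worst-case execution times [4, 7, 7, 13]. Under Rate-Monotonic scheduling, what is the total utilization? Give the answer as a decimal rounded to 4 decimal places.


Compute individual utilizations (exact fractions):
  Task 1: C/T = 4/18 = 2/9 (approx. 0.2222)
  Task 2: C/T = 7/31 (approx. 0.2258)
  Task 3: C/T = 7/35 = 1/5 (approx. 0.2)
  Task 4: C/T = 13/43 (approx. 0.3023)
Total utilization U = 2/9 + 7/31 + 1/5 + 13/43 = 57007/59985
Rounded to 4 decimal places: U = 0.9504
RM (Liu & Layland) bound for 4 tasks = 0.756828; compare with U = 57007/59985 (approx. 0.950354)
bound < U <= 1, so the RM sufficient condition is not met (inconclusive; an exact test such as response-time analysis is needed).

0.9504


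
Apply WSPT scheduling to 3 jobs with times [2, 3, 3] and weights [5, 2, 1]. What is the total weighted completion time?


Compute p/w ratios and sort ascending (WSPT): [(2, 5), (3, 2), (3, 1)]
Compute weighted completion times:
  Job (p=2,w=5): C=2, w*C=5*2=10
  Job (p=3,w=2): C=5, w*C=2*5=10
  Job (p=3,w=1): C=8, w*C=1*8=8
Total weighted completion time = 28

28


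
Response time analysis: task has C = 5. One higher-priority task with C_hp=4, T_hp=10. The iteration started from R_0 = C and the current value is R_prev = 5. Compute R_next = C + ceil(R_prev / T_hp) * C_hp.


R_next = C + ceil(R_prev / T_hp) * C_hp
ceil(5 / 10) = ceil(0.5) = 1
Interference = 1 * 4 = 4
R_next = 5 + 4 = 9

9


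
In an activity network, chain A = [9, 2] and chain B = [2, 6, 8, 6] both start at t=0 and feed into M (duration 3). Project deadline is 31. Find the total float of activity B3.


Forward pass: ES(B3) = sum of predecessors on chain B = 8
EF = ES + duration = 8 + 8 = 16
Backward pass: LF(M) = deadline = 31; LS(M) = 31 - 3 = 28
LF(B3) = LS(M) - sum(successors on chain B) = 28 - 6 = 22
LS = LF - duration = 22 - 8 = 14
Total float = LS - ES = 14 - 8 = 6

6


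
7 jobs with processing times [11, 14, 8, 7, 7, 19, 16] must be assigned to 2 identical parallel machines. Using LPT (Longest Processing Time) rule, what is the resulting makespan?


Sort jobs in decreasing order (LPT): [19, 16, 14, 11, 8, 7, 7]
Assign each job to the least loaded machine:
  Machine 1: jobs [19, 11, 8], load = 38
  Machine 2: jobs [16, 14, 7, 7], load = 44
Makespan = max load = 44

44


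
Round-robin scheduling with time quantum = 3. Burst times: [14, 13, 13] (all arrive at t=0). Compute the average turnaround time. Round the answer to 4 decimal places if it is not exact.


Time quantum = 3
Execution trace:
  J1 runs 3 units, time = 3
  J2 runs 3 units, time = 6
  J3 runs 3 units, time = 9
  J1 runs 3 units, time = 12
  J2 runs 3 units, time = 15
  J3 runs 3 units, time = 18
  J1 runs 3 units, time = 21
  J2 runs 3 units, time = 24
  J3 runs 3 units, time = 27
  J1 runs 3 units, time = 30
  J2 runs 3 units, time = 33
  J3 runs 3 units, time = 36
  J1 runs 2 units, time = 38
  J2 runs 1 units, time = 39
  J3 runs 1 units, time = 40
Finish times: [38, 39, 40]
Average turnaround = 117/3 = 39.0

39.0


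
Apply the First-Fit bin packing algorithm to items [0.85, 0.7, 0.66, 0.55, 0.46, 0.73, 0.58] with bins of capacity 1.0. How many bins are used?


Place items sequentially using First-Fit:
  Item 0.85 -> new Bin 1
  Item 0.7 -> new Bin 2
  Item 0.66 -> new Bin 3
  Item 0.55 -> new Bin 4
  Item 0.46 -> new Bin 5
  Item 0.73 -> new Bin 6
  Item 0.58 -> new Bin 7
Total bins used = 7

7


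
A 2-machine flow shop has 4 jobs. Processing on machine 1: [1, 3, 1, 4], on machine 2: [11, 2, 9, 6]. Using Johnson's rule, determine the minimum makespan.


Apply Johnson's rule:
  Group 1 (a <= b): [(1, 1, 11), (3, 1, 9), (4, 4, 6)]
  Group 2 (a > b): [(2, 3, 2)]
Optimal job order: [1, 3, 4, 2]
Schedule:
  Job 1: M1 done at 1, M2 done at 12
  Job 3: M1 done at 2, M2 done at 21
  Job 4: M1 done at 6, M2 done at 27
  Job 2: M1 done at 9, M2 done at 29
Makespan = 29

29


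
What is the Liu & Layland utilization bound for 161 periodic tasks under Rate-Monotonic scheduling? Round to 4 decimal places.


Compute 2^(1/161) = 1.0043145429
Subtract 1: 1.0043145429 - 1 = 0.0043145429
Multiply by n: 161 * 0.0043145429 = 0.6946414069
Round to 4 dp: 0.6946

0.6946


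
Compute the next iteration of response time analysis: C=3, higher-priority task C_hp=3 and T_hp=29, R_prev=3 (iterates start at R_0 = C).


R_next = C + ceil(R_prev / T_hp) * C_hp
ceil(3 / 29) = ceil(0.1034) = 1
Interference = 1 * 3 = 3
R_next = 3 + 3 = 6

6


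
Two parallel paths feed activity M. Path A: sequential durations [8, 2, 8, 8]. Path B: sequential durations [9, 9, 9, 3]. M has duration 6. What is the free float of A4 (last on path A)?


ES(A4) = sum of predecessors on chain A = 18
EF(A4) = ES + duration = 18 + 8 = 26
Successor of A4 is M. ES(M) = max(sum(A), sum(B)) = max(26, 30) = 30
Free float = ES(successor) - EF(current) = 30 - 26 = 4

4


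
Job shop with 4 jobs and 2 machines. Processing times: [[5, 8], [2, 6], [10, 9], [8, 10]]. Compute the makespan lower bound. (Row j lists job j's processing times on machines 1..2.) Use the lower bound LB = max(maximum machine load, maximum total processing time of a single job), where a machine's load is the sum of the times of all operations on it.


Machine loads:
  Machine 1: 5 + 2 + 10 + 8 = 25
  Machine 2: 8 + 6 + 9 + 10 = 33
Max machine load = 33
Job totals:
  Job 1: 13
  Job 2: 8
  Job 3: 19
  Job 4: 18
Max job total = 19
Lower bound = max(33, 19) = 33

33


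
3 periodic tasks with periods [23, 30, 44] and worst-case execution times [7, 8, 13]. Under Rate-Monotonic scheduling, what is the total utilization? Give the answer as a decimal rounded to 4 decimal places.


Compute individual utilizations (exact fractions):
  Task 1: C/T = 7/23 (approx. 0.3043)
  Task 2: C/T = 8/30 = 4/15 (approx. 0.2667)
  Task 3: C/T = 13/44 (approx. 0.2955)
Total utilization U = 7/23 + 4/15 + 13/44 = 13153/15180
Rounded to 4 decimal places: U = 0.8665
RM (Liu & Layland) bound for 3 tasks = 0.779763; compare with U = 13153/15180 (approx. 0.866469)
bound < U <= 1, so the RM sufficient condition is not met (inconclusive; an exact test such as response-time analysis is needed).

0.8665


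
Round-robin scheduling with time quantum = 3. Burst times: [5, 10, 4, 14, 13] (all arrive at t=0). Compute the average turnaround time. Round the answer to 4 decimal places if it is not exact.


Time quantum = 3
Execution trace:
  J1 runs 3 units, time = 3
  J2 runs 3 units, time = 6
  J3 runs 3 units, time = 9
  J4 runs 3 units, time = 12
  J5 runs 3 units, time = 15
  J1 runs 2 units, time = 17
  J2 runs 3 units, time = 20
  J3 runs 1 units, time = 21
  J4 runs 3 units, time = 24
  J5 runs 3 units, time = 27
  J2 runs 3 units, time = 30
  J4 runs 3 units, time = 33
  J5 runs 3 units, time = 36
  J2 runs 1 units, time = 37
  J4 runs 3 units, time = 40
  J5 runs 3 units, time = 43
  J4 runs 2 units, time = 45
  J5 runs 1 units, time = 46
Finish times: [17, 37, 21, 45, 46]
Average turnaround = 166/5 = 33.2

33.2


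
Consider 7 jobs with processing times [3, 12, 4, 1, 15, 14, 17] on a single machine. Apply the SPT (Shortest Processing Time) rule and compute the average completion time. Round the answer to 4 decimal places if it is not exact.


Sort jobs by processing time (SPT order): [1, 3, 4, 12, 14, 15, 17]
Compute completion times sequentially:
  Job 1: processing = 1, completes at 1
  Job 2: processing = 3, completes at 4
  Job 3: processing = 4, completes at 8
  Job 4: processing = 12, completes at 20
  Job 5: processing = 14, completes at 34
  Job 6: processing = 15, completes at 49
  Job 7: processing = 17, completes at 66
Sum of completion times = 182
Average completion time = 182/7 = 26.0

26.0


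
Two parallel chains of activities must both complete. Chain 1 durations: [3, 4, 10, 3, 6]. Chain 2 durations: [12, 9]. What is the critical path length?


Path A total = 3 + 4 + 10 + 3 + 6 = 26
Path B total = 12 + 9 = 21
Critical path = longest path = max(26, 21) = 26

26


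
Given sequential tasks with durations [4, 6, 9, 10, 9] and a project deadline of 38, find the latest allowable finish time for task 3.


LF(activity 3) = deadline - sum of successor durations
Successors: activities 4 through 5 with durations [10, 9]
Sum of successor durations = 19
LF = 38 - 19 = 19

19


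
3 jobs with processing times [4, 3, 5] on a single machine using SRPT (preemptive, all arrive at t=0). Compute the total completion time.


Since all jobs arrive at t=0, SRPT equals SPT ordering.
SPT order: [3, 4, 5]
Completion times:
  Job 1: p=3, C=3
  Job 2: p=4, C=7
  Job 3: p=5, C=12
Total completion time = 3 + 7 + 12 = 22

22


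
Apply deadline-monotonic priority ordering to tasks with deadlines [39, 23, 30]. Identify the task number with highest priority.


Sort tasks by relative deadline (ascending):
  Task 2: deadline = 23
  Task 3: deadline = 30
  Task 1: deadline = 39
Priority order (highest first): [2, 3, 1]
Highest priority task = 2

2


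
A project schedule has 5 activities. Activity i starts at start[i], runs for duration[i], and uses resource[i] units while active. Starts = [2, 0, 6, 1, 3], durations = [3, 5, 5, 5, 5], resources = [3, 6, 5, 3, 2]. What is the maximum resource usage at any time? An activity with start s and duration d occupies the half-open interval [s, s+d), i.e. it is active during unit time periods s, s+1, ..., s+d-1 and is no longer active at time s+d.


Each activity i is active on [start_i, start_i + duration_i).
Compute total resource usage per time slot:
  t=0: active resources = [6], total = 6
  t=1: active resources = [6, 3], total = 9
  t=2: active resources = [3, 6, 3], total = 12
  t=3: active resources = [3, 6, 3, 2], total = 14
  t=4: active resources = [3, 6, 3, 2], total = 14
  t=5: active resources = [3, 2], total = 5
  t=6: active resources = [5, 2], total = 7
  t=7: active resources = [5, 2], total = 7
  t=8: active resources = [5], total = 5
  t=9: active resources = [5], total = 5
  t=10: active resources = [5], total = 5
Peak resource demand = 14

14


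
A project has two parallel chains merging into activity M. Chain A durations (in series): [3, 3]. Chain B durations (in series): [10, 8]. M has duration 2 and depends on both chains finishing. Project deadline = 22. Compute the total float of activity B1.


Forward pass: ES(B1) = sum of predecessors on chain B = 0
EF = ES + duration = 0 + 10 = 10
Backward pass: LF(M) = deadline = 22; LS(M) = 22 - 2 = 20
LF(B1) = LS(M) - sum(successors on chain B) = 20 - 8 = 12
LS = LF - duration = 12 - 10 = 2
Total float = LS - ES = 2 - 0 = 2

2


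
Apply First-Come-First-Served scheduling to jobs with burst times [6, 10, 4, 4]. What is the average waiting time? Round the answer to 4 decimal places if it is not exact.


FCFS order (as given): [6, 10, 4, 4]
Waiting times:
  Job 1: wait = 0
  Job 2: wait = 6
  Job 3: wait = 16
  Job 4: wait = 20
Sum of waiting times = 42
Average waiting time = 42/4 = 10.5

10.5


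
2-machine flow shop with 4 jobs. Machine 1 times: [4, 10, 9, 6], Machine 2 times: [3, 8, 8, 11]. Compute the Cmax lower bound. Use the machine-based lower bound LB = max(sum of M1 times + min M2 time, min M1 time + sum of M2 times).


LB1 = sum(M1 times) + min(M2 times) = 29 + 3 = 32
LB2 = min(M1 times) + sum(M2 times) = 4 + 30 = 34
Lower bound = max(LB1, LB2) = max(32, 34) = 34

34


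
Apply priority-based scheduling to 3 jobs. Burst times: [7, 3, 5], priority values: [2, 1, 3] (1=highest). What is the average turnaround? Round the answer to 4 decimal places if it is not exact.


Sort by priority (ascending = highest first):
Order: [(1, 3), (2, 7), (3, 5)]
Completion times:
  Priority 1, burst=3, C=3
  Priority 2, burst=7, C=10
  Priority 3, burst=5, C=15
Average turnaround = 28/3 = 9.3333

9.3333


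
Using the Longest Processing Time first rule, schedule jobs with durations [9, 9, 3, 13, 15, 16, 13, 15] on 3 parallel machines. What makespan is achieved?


Sort jobs in decreasing order (LPT): [16, 15, 15, 13, 13, 9, 9, 3]
Assign each job to the least loaded machine:
  Machine 1: jobs [16, 9, 9], load = 34
  Machine 2: jobs [15, 13, 3], load = 31
  Machine 3: jobs [15, 13], load = 28
Makespan = max load = 34

34


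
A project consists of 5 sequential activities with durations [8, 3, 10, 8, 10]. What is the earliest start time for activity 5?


Activity 5 starts after activities 1 through 4 complete.
Predecessor durations: [8, 3, 10, 8]
ES = 8 + 3 + 10 + 8 = 29

29


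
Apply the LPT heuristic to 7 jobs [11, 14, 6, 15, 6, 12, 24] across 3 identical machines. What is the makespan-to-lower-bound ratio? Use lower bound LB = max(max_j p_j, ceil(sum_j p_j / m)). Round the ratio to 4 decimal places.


LPT order: [24, 15, 14, 12, 11, 6, 6]
Machine loads after assignment: [30, 32, 26]
LPT makespan = 32
Lower bound = max(max_job, ceil(total/3)) = max(24, 30) = 30
Ratio = 32 / 30 = 1.0667

1.0667


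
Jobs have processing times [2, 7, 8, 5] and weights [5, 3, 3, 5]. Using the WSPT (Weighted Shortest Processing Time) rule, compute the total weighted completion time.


Compute p/w ratios and sort ascending (WSPT): [(2, 5), (5, 5), (7, 3), (8, 3)]
Compute weighted completion times:
  Job (p=2,w=5): C=2, w*C=5*2=10
  Job (p=5,w=5): C=7, w*C=5*7=35
  Job (p=7,w=3): C=14, w*C=3*14=42
  Job (p=8,w=3): C=22, w*C=3*22=66
Total weighted completion time = 153

153


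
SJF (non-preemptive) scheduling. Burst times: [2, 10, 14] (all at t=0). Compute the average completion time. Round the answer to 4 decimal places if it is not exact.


SJF order (ascending): [2, 10, 14]
Completion times:
  Job 1: burst=2, C=2
  Job 2: burst=10, C=12
  Job 3: burst=14, C=26
Average completion = 40/3 = 13.3333

13.3333


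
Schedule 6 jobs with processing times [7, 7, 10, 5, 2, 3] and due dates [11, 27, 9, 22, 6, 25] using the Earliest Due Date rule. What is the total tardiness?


Sort by due date (EDD order): [(2, 6), (10, 9), (7, 11), (5, 22), (3, 25), (7, 27)]
Compute completion times and tardiness:
  Job 1: p=2, d=6, C=2, tardiness=max(0,2-6)=0
  Job 2: p=10, d=9, C=12, tardiness=max(0,12-9)=3
  Job 3: p=7, d=11, C=19, tardiness=max(0,19-11)=8
  Job 4: p=5, d=22, C=24, tardiness=max(0,24-22)=2
  Job 5: p=3, d=25, C=27, tardiness=max(0,27-25)=2
  Job 6: p=7, d=27, C=34, tardiness=max(0,34-27)=7
Total tardiness = 22

22


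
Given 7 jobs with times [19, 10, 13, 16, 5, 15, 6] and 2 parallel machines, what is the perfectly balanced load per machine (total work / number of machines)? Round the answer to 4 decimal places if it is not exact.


Total processing time = 19 + 10 + 13 + 16 + 5 + 15 + 6 = 84
Number of machines = 2
Ideal balanced load = 84 / 2 = 42.0

42.0


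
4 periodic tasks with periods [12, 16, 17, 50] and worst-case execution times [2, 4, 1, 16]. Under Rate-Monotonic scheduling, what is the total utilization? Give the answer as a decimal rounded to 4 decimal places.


Compute individual utilizations (exact fractions):
  Task 1: C/T = 2/12 = 1/6 (approx. 0.1667)
  Task 2: C/T = 4/16 = 1/4 (approx. 0.25)
  Task 3: C/T = 1/17 (approx. 0.0588)
  Task 4: C/T = 16/50 = 8/25 (approx. 0.32)
Total utilization U = 1/6 + 1/4 + 1/17 + 8/25 = 4057/5100
Rounded to 4 decimal places: U = 0.7955
RM (Liu & Layland) bound for 4 tasks = 0.756828; compare with U = 4057/5100 (approx. 0.795490)
bound < U <= 1, so the RM sufficient condition is not met (inconclusive; an exact test such as response-time analysis is needed).

0.7955


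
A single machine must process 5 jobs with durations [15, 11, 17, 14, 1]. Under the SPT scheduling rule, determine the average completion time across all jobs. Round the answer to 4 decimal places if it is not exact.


Sort jobs by processing time (SPT order): [1, 11, 14, 15, 17]
Compute completion times sequentially:
  Job 1: processing = 1, completes at 1
  Job 2: processing = 11, completes at 12
  Job 3: processing = 14, completes at 26
  Job 4: processing = 15, completes at 41
  Job 5: processing = 17, completes at 58
Sum of completion times = 138
Average completion time = 138/5 = 27.6

27.6


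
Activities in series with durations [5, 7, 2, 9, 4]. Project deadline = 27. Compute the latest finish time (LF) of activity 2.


LF(activity 2) = deadline - sum of successor durations
Successors: activities 3 through 5 with durations [2, 9, 4]
Sum of successor durations = 15
LF = 27 - 15 = 12

12


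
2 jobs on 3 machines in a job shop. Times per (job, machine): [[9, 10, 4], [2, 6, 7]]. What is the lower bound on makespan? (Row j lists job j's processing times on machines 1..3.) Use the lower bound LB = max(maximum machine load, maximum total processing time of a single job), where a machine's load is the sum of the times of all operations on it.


Machine loads:
  Machine 1: 9 + 2 = 11
  Machine 2: 10 + 6 = 16
  Machine 3: 4 + 7 = 11
Max machine load = 16
Job totals:
  Job 1: 23
  Job 2: 15
Max job total = 23
Lower bound = max(16, 23) = 23

23


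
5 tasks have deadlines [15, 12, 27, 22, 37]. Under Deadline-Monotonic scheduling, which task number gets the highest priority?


Sort tasks by relative deadline (ascending):
  Task 2: deadline = 12
  Task 1: deadline = 15
  Task 4: deadline = 22
  Task 3: deadline = 27
  Task 5: deadline = 37
Priority order (highest first): [2, 1, 4, 3, 5]
Highest priority task = 2

2


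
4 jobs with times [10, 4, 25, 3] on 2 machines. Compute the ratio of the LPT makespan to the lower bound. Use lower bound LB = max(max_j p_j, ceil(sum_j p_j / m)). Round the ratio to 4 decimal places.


LPT order: [25, 10, 4, 3]
Machine loads after assignment: [25, 17]
LPT makespan = 25
Lower bound = max(max_job, ceil(total/2)) = max(25, 21) = 25
Ratio = 25 / 25 = 1.0

1.0


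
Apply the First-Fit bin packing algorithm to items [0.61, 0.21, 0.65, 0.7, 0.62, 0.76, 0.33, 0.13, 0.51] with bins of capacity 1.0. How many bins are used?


Place items sequentially using First-Fit:
  Item 0.61 -> new Bin 1
  Item 0.21 -> Bin 1 (now 0.82)
  Item 0.65 -> new Bin 2
  Item 0.7 -> new Bin 3
  Item 0.62 -> new Bin 4
  Item 0.76 -> new Bin 5
  Item 0.33 -> Bin 2 (now 0.98)
  Item 0.13 -> Bin 1 (now 0.95)
  Item 0.51 -> new Bin 6
Total bins used = 6

6


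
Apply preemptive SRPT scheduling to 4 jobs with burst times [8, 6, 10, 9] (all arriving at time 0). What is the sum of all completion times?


Since all jobs arrive at t=0, SRPT equals SPT ordering.
SPT order: [6, 8, 9, 10]
Completion times:
  Job 1: p=6, C=6
  Job 2: p=8, C=14
  Job 3: p=9, C=23
  Job 4: p=10, C=33
Total completion time = 6 + 14 + 23 + 33 = 76

76


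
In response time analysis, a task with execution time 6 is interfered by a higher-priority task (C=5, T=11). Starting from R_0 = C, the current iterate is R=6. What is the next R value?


R_next = C + ceil(R_prev / T_hp) * C_hp
ceil(6 / 11) = ceil(0.5455) = 1
Interference = 1 * 5 = 5
R_next = 6 + 5 = 11

11


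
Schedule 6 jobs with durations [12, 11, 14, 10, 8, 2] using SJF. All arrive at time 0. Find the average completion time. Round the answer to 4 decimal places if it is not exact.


SJF order (ascending): [2, 8, 10, 11, 12, 14]
Completion times:
  Job 1: burst=2, C=2
  Job 2: burst=8, C=10
  Job 3: burst=10, C=20
  Job 4: burst=11, C=31
  Job 5: burst=12, C=43
  Job 6: burst=14, C=57
Average completion = 163/6 = 27.1667

27.1667


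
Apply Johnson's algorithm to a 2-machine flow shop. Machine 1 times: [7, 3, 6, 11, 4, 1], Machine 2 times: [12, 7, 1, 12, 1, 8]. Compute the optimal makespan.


Apply Johnson's rule:
  Group 1 (a <= b): [(6, 1, 8), (2, 3, 7), (1, 7, 12), (4, 11, 12)]
  Group 2 (a > b): [(3, 6, 1), (5, 4, 1)]
Optimal job order: [6, 2, 1, 4, 3, 5]
Schedule:
  Job 6: M1 done at 1, M2 done at 9
  Job 2: M1 done at 4, M2 done at 16
  Job 1: M1 done at 11, M2 done at 28
  Job 4: M1 done at 22, M2 done at 40
  Job 3: M1 done at 28, M2 done at 41
  Job 5: M1 done at 32, M2 done at 42
Makespan = 42

42


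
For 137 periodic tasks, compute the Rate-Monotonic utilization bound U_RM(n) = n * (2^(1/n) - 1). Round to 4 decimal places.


Compute 2^(1/137) = 1.0050722892
Subtract 1: 1.0050722892 - 1 = 0.0050722892
Multiply by n: 137 * 0.0050722892 = 0.6949036204
Round to 4 dp: 0.6949

0.6949


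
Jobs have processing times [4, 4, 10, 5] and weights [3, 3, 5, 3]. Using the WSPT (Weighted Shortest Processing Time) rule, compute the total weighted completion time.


Compute p/w ratios and sort ascending (WSPT): [(4, 3), (4, 3), (5, 3), (10, 5)]
Compute weighted completion times:
  Job (p=4,w=3): C=4, w*C=3*4=12
  Job (p=4,w=3): C=8, w*C=3*8=24
  Job (p=5,w=3): C=13, w*C=3*13=39
  Job (p=10,w=5): C=23, w*C=5*23=115
Total weighted completion time = 190

190


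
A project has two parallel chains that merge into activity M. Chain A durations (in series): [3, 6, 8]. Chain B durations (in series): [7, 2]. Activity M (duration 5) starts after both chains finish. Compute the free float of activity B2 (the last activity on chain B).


ES(B2) = sum of predecessors on chain B = 7
EF(B2) = ES + duration = 7 + 2 = 9
Successor of B2 is M. ES(M) = max(sum(A), sum(B)) = max(17, 9) = 17
Free float = ES(successor) - EF(current) = 17 - 9 = 8

8


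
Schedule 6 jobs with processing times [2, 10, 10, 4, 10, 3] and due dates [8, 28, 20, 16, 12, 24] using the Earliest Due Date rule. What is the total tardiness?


Sort by due date (EDD order): [(2, 8), (10, 12), (4, 16), (10, 20), (3, 24), (10, 28)]
Compute completion times and tardiness:
  Job 1: p=2, d=8, C=2, tardiness=max(0,2-8)=0
  Job 2: p=10, d=12, C=12, tardiness=max(0,12-12)=0
  Job 3: p=4, d=16, C=16, tardiness=max(0,16-16)=0
  Job 4: p=10, d=20, C=26, tardiness=max(0,26-20)=6
  Job 5: p=3, d=24, C=29, tardiness=max(0,29-24)=5
  Job 6: p=10, d=28, C=39, tardiness=max(0,39-28)=11
Total tardiness = 22

22


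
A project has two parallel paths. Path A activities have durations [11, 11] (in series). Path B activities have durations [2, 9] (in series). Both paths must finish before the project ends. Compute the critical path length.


Path A total = 11 + 11 = 22
Path B total = 2 + 9 = 11
Critical path = longest path = max(22, 11) = 22

22


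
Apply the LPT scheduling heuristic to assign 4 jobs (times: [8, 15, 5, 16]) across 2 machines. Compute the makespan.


Sort jobs in decreasing order (LPT): [16, 15, 8, 5]
Assign each job to the least loaded machine:
  Machine 1: jobs [16, 5], load = 21
  Machine 2: jobs [15, 8], load = 23
Makespan = max load = 23

23


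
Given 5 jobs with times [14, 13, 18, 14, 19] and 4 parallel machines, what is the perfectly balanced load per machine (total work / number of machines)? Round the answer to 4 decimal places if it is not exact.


Total processing time = 14 + 13 + 18 + 14 + 19 = 78
Number of machines = 4
Ideal balanced load = 78 / 4 = 19.5

19.5


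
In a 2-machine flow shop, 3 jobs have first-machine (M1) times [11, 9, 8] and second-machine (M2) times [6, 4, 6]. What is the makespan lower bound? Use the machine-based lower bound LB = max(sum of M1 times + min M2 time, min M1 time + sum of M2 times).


LB1 = sum(M1 times) + min(M2 times) = 28 + 4 = 32
LB2 = min(M1 times) + sum(M2 times) = 8 + 16 = 24
Lower bound = max(LB1, LB2) = max(32, 24) = 32

32


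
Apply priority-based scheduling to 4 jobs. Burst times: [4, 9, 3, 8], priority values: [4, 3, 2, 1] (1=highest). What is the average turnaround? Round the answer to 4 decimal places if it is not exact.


Sort by priority (ascending = highest first):
Order: [(1, 8), (2, 3), (3, 9), (4, 4)]
Completion times:
  Priority 1, burst=8, C=8
  Priority 2, burst=3, C=11
  Priority 3, burst=9, C=20
  Priority 4, burst=4, C=24
Average turnaround = 63/4 = 15.75

15.75


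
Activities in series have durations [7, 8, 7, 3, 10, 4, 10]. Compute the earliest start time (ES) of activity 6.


Activity 6 starts after activities 1 through 5 complete.
Predecessor durations: [7, 8, 7, 3, 10]
ES = 7 + 8 + 7 + 3 + 10 = 35

35


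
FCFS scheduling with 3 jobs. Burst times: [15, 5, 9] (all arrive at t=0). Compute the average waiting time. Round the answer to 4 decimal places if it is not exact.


FCFS order (as given): [15, 5, 9]
Waiting times:
  Job 1: wait = 0
  Job 2: wait = 15
  Job 3: wait = 20
Sum of waiting times = 35
Average waiting time = 35/3 = 11.6667

11.6667


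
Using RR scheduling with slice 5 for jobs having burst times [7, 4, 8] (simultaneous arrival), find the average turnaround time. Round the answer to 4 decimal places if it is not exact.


Time quantum = 5
Execution trace:
  J1 runs 5 units, time = 5
  J2 runs 4 units, time = 9
  J3 runs 5 units, time = 14
  J1 runs 2 units, time = 16
  J3 runs 3 units, time = 19
Finish times: [16, 9, 19]
Average turnaround = 44/3 = 14.6667

14.6667


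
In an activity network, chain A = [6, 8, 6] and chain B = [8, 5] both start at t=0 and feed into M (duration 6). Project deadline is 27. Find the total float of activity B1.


Forward pass: ES(B1) = sum of predecessors on chain B = 0
EF = ES + duration = 0 + 8 = 8
Backward pass: LF(M) = deadline = 27; LS(M) = 27 - 6 = 21
LF(B1) = LS(M) - sum(successors on chain B) = 21 - 5 = 16
LS = LF - duration = 16 - 8 = 8
Total float = LS - ES = 8 - 0 = 8

8


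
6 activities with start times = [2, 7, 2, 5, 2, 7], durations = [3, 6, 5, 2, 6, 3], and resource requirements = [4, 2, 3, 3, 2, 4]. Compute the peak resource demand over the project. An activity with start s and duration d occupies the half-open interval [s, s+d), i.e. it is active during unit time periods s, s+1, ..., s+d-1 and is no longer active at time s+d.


Each activity i is active on [start_i, start_i + duration_i).
Compute total resource usage per time slot:
  t=0: active resources = [], total = 0
  t=1: active resources = [], total = 0
  t=2: active resources = [4, 3, 2], total = 9
  t=3: active resources = [4, 3, 2], total = 9
  t=4: active resources = [4, 3, 2], total = 9
  t=5: active resources = [3, 3, 2], total = 8
  t=6: active resources = [3, 3, 2], total = 8
  t=7: active resources = [2, 2, 4], total = 8
  t=8: active resources = [2, 4], total = 6
  t=9: active resources = [2, 4], total = 6
  t=10: active resources = [2], total = 2
  t=11: active resources = [2], total = 2
  t=12: active resources = [2], total = 2
Peak resource demand = 9

9


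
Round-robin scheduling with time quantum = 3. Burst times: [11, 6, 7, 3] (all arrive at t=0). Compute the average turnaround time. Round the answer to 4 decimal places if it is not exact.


Time quantum = 3
Execution trace:
  J1 runs 3 units, time = 3
  J2 runs 3 units, time = 6
  J3 runs 3 units, time = 9
  J4 runs 3 units, time = 12
  J1 runs 3 units, time = 15
  J2 runs 3 units, time = 18
  J3 runs 3 units, time = 21
  J1 runs 3 units, time = 24
  J3 runs 1 units, time = 25
  J1 runs 2 units, time = 27
Finish times: [27, 18, 25, 12]
Average turnaround = 82/4 = 20.5

20.5


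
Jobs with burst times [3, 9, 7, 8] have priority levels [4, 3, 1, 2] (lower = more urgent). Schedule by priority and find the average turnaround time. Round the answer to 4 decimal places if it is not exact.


Sort by priority (ascending = highest first):
Order: [(1, 7), (2, 8), (3, 9), (4, 3)]
Completion times:
  Priority 1, burst=7, C=7
  Priority 2, burst=8, C=15
  Priority 3, burst=9, C=24
  Priority 4, burst=3, C=27
Average turnaround = 73/4 = 18.25

18.25


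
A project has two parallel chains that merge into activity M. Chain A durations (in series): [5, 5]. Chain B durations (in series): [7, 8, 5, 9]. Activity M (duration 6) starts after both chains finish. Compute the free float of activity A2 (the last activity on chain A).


ES(A2) = sum of predecessors on chain A = 5
EF(A2) = ES + duration = 5 + 5 = 10
Successor of A2 is M. ES(M) = max(sum(A), sum(B)) = max(10, 29) = 29
Free float = ES(successor) - EF(current) = 29 - 10 = 19

19


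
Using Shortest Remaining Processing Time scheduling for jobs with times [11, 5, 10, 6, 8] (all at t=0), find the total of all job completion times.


Since all jobs arrive at t=0, SRPT equals SPT ordering.
SPT order: [5, 6, 8, 10, 11]
Completion times:
  Job 1: p=5, C=5
  Job 2: p=6, C=11
  Job 3: p=8, C=19
  Job 4: p=10, C=29
  Job 5: p=11, C=40
Total completion time = 5 + 11 + 19 + 29 + 40 = 104

104


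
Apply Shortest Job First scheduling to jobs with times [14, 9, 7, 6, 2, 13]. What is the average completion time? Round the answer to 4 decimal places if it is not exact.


SJF order (ascending): [2, 6, 7, 9, 13, 14]
Completion times:
  Job 1: burst=2, C=2
  Job 2: burst=6, C=8
  Job 3: burst=7, C=15
  Job 4: burst=9, C=24
  Job 5: burst=13, C=37
  Job 6: burst=14, C=51
Average completion = 137/6 = 22.8333

22.8333


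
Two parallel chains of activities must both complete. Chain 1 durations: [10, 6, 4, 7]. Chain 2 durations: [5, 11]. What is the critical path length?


Path A total = 10 + 6 + 4 + 7 = 27
Path B total = 5 + 11 = 16
Critical path = longest path = max(27, 16) = 27

27


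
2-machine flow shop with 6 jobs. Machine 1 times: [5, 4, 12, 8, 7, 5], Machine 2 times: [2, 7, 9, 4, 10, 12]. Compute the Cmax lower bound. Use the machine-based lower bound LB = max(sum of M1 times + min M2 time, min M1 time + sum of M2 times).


LB1 = sum(M1 times) + min(M2 times) = 41 + 2 = 43
LB2 = min(M1 times) + sum(M2 times) = 4 + 44 = 48
Lower bound = max(LB1, LB2) = max(43, 48) = 48

48


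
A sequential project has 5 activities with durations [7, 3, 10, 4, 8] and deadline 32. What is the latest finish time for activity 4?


LF(activity 4) = deadline - sum of successor durations
Successors: activities 5 through 5 with durations [8]
Sum of successor durations = 8
LF = 32 - 8 = 24

24


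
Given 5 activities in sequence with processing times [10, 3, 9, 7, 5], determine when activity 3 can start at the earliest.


Activity 3 starts after activities 1 through 2 complete.
Predecessor durations: [10, 3]
ES = 10 + 3 = 13

13


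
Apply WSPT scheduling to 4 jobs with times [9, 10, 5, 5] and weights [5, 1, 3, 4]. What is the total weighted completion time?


Compute p/w ratios and sort ascending (WSPT): [(5, 4), (5, 3), (9, 5), (10, 1)]
Compute weighted completion times:
  Job (p=5,w=4): C=5, w*C=4*5=20
  Job (p=5,w=3): C=10, w*C=3*10=30
  Job (p=9,w=5): C=19, w*C=5*19=95
  Job (p=10,w=1): C=29, w*C=1*29=29
Total weighted completion time = 174

174


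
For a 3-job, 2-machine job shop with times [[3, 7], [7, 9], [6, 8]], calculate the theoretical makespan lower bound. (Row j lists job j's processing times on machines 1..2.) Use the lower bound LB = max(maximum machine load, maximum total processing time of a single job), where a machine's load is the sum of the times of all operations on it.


Machine loads:
  Machine 1: 3 + 7 + 6 = 16
  Machine 2: 7 + 9 + 8 = 24
Max machine load = 24
Job totals:
  Job 1: 10
  Job 2: 16
  Job 3: 14
Max job total = 16
Lower bound = max(24, 16) = 24

24


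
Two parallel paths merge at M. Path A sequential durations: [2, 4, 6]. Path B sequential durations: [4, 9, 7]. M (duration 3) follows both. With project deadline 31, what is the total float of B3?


Forward pass: ES(B3) = sum of predecessors on chain B = 13
EF = ES + duration = 13 + 7 = 20
Backward pass: LF(M) = deadline = 31; LS(M) = 31 - 3 = 28
LF(B3) = LS(M) - sum(successors on chain B) = 28 - 0 = 28
LS = LF - duration = 28 - 7 = 21
Total float = LS - ES = 21 - 13 = 8

8


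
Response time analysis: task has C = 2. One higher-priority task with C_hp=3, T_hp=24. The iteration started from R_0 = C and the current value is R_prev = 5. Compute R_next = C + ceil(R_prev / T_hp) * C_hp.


R_next = C + ceil(R_prev / T_hp) * C_hp
ceil(5 / 24) = ceil(0.2083) = 1
Interference = 1 * 3 = 3
R_next = 2 + 3 = 5
R_next = R_prev, so the iteration has converged (response time = 5).

5


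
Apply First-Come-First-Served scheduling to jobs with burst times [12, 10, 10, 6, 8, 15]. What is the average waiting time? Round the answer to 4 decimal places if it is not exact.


FCFS order (as given): [12, 10, 10, 6, 8, 15]
Waiting times:
  Job 1: wait = 0
  Job 2: wait = 12
  Job 3: wait = 22
  Job 4: wait = 32
  Job 5: wait = 38
  Job 6: wait = 46
Sum of waiting times = 150
Average waiting time = 150/6 = 25.0

25.0


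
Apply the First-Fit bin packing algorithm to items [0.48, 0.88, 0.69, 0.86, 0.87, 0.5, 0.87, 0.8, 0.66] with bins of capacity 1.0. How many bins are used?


Place items sequentially using First-Fit:
  Item 0.48 -> new Bin 1
  Item 0.88 -> new Bin 2
  Item 0.69 -> new Bin 3
  Item 0.86 -> new Bin 4
  Item 0.87 -> new Bin 5
  Item 0.5 -> Bin 1 (now 0.98)
  Item 0.87 -> new Bin 6
  Item 0.8 -> new Bin 7
  Item 0.66 -> new Bin 8
Total bins used = 8

8
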